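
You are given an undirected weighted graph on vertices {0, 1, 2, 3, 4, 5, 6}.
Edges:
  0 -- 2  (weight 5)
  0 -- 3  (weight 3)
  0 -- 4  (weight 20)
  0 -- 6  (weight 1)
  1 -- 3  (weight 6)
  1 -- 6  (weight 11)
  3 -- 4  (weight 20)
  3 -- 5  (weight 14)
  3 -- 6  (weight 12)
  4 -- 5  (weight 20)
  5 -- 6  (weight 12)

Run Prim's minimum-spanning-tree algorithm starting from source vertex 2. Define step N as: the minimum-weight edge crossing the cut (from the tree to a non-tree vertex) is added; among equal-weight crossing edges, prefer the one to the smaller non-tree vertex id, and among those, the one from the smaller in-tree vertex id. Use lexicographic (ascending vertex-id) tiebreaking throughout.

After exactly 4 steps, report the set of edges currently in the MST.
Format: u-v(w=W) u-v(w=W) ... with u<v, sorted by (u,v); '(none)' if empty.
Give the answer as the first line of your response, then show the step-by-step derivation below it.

0-2(w=5) 0-3(w=3) 0-6(w=1) 1-3(w=6)

step 1: add edge 0-2 (w=5); MST = {0-2(w=5)}
step 2: add edge 0-6 (w=1); MST = {0-2(w=5) 0-6(w=1)}
step 3: add edge 0-3 (w=3); MST = {0-2(w=5) 0-3(w=3) 0-6(w=1)}
step 4: add edge 1-3 (w=6); MST = {0-2(w=5) 0-3(w=3) 0-6(w=1) 1-3(w=6)}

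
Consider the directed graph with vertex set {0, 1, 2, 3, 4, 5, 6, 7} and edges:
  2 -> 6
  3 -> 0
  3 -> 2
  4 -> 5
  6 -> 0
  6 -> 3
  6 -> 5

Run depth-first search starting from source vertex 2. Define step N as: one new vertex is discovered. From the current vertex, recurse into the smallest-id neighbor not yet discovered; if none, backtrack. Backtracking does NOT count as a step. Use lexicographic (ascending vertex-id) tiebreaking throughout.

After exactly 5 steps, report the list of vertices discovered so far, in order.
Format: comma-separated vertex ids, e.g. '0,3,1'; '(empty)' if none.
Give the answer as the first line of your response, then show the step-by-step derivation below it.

2,6,0,3,5

step 1: discover 2; path=2; order=2
step 2: discover 6; path=2>6; order=2,6
step 3: discover 0; path=2>6>0; order=2,6,0
step 4: discover 3; path=2>6>3; order=2,6,0,3
step 5: discover 5; path=2>6>5; order=2,6,0,3,5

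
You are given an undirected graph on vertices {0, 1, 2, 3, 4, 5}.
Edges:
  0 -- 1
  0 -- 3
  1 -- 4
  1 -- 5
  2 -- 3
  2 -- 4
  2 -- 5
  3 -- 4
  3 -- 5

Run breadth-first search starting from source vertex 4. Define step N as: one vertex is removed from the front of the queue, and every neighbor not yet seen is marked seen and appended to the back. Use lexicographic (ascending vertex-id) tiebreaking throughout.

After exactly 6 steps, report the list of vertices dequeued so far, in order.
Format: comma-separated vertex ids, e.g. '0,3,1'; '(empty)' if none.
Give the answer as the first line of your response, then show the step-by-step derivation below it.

4,1,2,3,0,5

step 1: dequeue 4; queue=[1,2,3]; order=4
step 2: dequeue 1; queue=[2,3,0,5]; order=4,1
step 3: dequeue 2; queue=[3,0,5]; order=4,1,2
step 4: dequeue 3; queue=[0,5]; order=4,1,2,3
step 5: dequeue 0; queue=[5]; order=4,1,2,3,0
step 6: dequeue 5; queue=[(empty)]; order=4,1,2,3,0,5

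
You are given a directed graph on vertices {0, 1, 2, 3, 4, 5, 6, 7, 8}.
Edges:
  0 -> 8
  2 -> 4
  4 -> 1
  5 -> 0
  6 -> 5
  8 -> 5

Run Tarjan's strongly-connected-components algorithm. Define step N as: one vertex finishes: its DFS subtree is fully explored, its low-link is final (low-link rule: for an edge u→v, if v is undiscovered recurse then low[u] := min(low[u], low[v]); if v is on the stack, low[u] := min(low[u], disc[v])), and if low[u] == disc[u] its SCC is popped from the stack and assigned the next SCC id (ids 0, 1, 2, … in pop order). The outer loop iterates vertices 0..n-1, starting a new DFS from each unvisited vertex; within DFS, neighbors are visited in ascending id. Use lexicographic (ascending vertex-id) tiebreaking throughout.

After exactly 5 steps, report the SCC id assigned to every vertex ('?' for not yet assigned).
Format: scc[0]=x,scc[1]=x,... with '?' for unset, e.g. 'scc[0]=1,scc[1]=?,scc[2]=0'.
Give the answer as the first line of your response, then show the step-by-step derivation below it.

scc[0]=0,scc[1]=1,scc[2]=?,scc[3]=?,scc[4]=2,scc[5]=0,scc[6]=?,scc[7]=?,scc[8]=0

step 1: low=(low[0]=0,low[1]=?,low[2]=?,low[3]=?,low[4]=?,low[5]=0,low[6]=?,low[7]=?,low[8]=1); scc=(scc[0]=?,scc[1]=?,scc[2]=?,scc[3]=?,scc[4]=?,scc[5]=?,scc[6]=?,scc[7]=?,scc[8]=?)
step 2: low=(low[0]=0,low[1]=?,low[2]=?,low[3]=?,low[4]=?,low[5]=0,low[6]=?,low[7]=?,low[8]=0); scc=(scc[0]=?,scc[1]=?,scc[2]=?,scc[3]=?,scc[4]=?,scc[5]=?,scc[6]=?,scc[7]=?,scc[8]=?)
step 3: low=(low[0]=0,low[1]=?,low[2]=?,low[3]=?,low[4]=?,low[5]=0,low[6]=?,low[7]=?,low[8]=0); scc=(scc[0]=0,scc[1]=?,scc[2]=?,scc[3]=?,scc[4]=?,scc[5]=0,scc[6]=?,scc[7]=?,scc[8]=0)
step 4: low=(low[0]=0,low[1]=3,low[2]=?,low[3]=?,low[4]=?,low[5]=0,low[6]=?,low[7]=?,low[8]=0); scc=(scc[0]=0,scc[1]=1,scc[2]=?,scc[3]=?,scc[4]=?,scc[5]=0,scc[6]=?,scc[7]=?,scc[8]=0)
step 5: low=(low[0]=0,low[1]=3,low[2]=4,low[3]=?,low[4]=5,low[5]=0,low[6]=?,low[7]=?,low[8]=0); scc=(scc[0]=0,scc[1]=1,scc[2]=?,scc[3]=?,scc[4]=2,scc[5]=0,scc[6]=?,scc[7]=?,scc[8]=0)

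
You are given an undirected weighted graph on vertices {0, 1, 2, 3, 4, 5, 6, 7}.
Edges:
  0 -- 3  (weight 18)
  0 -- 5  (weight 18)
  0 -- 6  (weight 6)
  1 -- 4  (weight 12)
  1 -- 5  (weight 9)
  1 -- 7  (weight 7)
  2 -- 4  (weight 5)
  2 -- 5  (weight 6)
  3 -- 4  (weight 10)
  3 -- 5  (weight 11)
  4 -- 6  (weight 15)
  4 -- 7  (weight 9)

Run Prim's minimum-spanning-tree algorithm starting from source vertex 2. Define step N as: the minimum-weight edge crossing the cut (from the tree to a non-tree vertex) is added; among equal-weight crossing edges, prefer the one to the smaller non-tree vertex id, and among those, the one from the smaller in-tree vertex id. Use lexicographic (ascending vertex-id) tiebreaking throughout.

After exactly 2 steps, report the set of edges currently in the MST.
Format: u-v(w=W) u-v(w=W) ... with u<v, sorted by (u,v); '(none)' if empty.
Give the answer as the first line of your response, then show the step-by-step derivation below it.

2-4(w=5) 2-5(w=6)

step 1: add edge 2-4 (w=5); MST = {2-4(w=5)}
step 2: add edge 2-5 (w=6); MST = {2-4(w=5) 2-5(w=6)}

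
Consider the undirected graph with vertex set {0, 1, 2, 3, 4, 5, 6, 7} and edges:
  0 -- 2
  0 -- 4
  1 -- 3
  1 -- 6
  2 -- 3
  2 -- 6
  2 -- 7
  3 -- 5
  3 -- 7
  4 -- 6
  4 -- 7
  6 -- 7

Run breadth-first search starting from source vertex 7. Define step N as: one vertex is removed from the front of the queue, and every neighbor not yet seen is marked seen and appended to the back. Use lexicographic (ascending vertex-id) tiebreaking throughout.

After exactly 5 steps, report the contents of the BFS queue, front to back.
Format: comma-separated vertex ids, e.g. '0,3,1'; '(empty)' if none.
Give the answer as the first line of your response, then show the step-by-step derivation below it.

0,1,5

step 1: dequeue 7; queue=[2,3,4,6]; order=7
step 2: dequeue 2; queue=[3,4,6,0]; order=7,2
step 3: dequeue 3; queue=[4,6,0,1,5]; order=7,2,3
step 4: dequeue 4; queue=[6,0,1,5]; order=7,2,3,4
step 5: dequeue 6; queue=[0,1,5]; order=7,2,3,4,6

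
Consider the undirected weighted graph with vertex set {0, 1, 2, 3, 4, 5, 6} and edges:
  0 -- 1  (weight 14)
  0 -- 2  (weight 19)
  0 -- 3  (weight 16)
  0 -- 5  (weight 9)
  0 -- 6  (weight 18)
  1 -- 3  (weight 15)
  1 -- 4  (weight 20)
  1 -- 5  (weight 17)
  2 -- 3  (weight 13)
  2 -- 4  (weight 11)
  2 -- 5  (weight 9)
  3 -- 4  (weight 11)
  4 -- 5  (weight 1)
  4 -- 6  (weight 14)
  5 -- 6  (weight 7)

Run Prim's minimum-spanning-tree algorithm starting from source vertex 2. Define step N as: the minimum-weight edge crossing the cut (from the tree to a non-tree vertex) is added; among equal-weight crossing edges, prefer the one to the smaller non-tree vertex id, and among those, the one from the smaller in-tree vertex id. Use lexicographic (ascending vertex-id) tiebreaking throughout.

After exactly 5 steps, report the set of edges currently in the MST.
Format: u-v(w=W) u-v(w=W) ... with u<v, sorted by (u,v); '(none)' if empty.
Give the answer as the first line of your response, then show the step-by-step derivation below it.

0-5(w=9) 2-5(w=9) 3-4(w=11) 4-5(w=1) 5-6(w=7)

step 1: add edge 2-5 (w=9); MST = {2-5(w=9)}
step 2: add edge 4-5 (w=1); MST = {2-5(w=9) 4-5(w=1)}
step 3: add edge 5-6 (w=7); MST = {2-5(w=9) 4-5(w=1) 5-6(w=7)}
step 4: add edge 0-5 (w=9); MST = {0-5(w=9) 2-5(w=9) 4-5(w=1) 5-6(w=7)}
step 5: add edge 3-4 (w=11); MST = {0-5(w=9) 2-5(w=9) 3-4(w=11) 4-5(w=1) 5-6(w=7)}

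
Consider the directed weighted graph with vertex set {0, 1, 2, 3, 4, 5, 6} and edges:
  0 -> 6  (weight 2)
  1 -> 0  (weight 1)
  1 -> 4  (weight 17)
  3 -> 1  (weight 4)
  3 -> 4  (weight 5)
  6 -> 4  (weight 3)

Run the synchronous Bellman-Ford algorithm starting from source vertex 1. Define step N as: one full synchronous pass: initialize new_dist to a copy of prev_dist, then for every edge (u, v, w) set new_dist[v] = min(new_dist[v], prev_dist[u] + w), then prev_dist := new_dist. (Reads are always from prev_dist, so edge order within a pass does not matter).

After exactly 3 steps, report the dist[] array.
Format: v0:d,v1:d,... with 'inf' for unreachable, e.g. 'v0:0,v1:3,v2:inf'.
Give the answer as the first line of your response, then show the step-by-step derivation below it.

v0:1,v1:0,v2:inf,v3:inf,v4:6,v5:inf,v6:3

step 1: dist = v0:1,v1:0,v2:inf,v3:inf,v4:17,v5:inf,v6:inf
step 2: dist = v0:1,v1:0,v2:inf,v3:inf,v4:17,v5:inf,v6:3
step 3: dist = v0:1,v1:0,v2:inf,v3:inf,v4:6,v5:inf,v6:3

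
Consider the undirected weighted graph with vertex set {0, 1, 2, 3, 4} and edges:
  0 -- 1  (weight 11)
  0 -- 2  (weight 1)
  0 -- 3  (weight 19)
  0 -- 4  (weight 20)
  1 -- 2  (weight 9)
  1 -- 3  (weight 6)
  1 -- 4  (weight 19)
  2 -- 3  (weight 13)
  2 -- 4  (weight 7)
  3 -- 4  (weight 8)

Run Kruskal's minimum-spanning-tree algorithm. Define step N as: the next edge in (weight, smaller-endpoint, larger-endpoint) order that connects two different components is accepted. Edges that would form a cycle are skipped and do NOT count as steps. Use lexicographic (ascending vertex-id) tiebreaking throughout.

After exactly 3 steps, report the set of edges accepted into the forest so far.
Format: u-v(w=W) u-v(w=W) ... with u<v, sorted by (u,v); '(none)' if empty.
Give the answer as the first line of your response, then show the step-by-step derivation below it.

0-2(w=1) 1-3(w=6) 2-4(w=7)

step 1: add edge 0-2 (w=1); MST = {0-2(w=1)}
step 2: add edge 1-3 (w=6); MST = {0-2(w=1) 1-3(w=6)}
step 3: add edge 2-4 (w=7); MST = {0-2(w=1) 1-3(w=6) 2-4(w=7)}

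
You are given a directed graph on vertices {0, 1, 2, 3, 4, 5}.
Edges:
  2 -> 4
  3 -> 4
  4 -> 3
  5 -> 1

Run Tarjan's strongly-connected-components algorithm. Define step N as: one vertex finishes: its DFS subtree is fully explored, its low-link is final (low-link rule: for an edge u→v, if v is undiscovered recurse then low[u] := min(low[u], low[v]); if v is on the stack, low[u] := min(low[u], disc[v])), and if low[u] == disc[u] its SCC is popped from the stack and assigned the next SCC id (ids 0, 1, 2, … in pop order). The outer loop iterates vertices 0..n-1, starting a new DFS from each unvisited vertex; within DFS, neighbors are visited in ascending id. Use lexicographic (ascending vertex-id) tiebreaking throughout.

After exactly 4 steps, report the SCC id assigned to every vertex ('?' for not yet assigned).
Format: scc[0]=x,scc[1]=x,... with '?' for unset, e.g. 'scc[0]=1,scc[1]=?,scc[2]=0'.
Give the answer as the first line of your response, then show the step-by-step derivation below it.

scc[0]=0,scc[1]=1,scc[2]=?,scc[3]=2,scc[4]=2,scc[5]=?

step 1: low=(low[0]=0,low[1]=?,low[2]=?,low[3]=?,low[4]=?,low[5]=?); scc=(scc[0]=0,scc[1]=?,scc[2]=?,scc[3]=?,scc[4]=?,scc[5]=?)
step 2: low=(low[0]=0,low[1]=1,low[2]=?,low[3]=?,low[4]=?,low[5]=?); scc=(scc[0]=0,scc[1]=1,scc[2]=?,scc[3]=?,scc[4]=?,scc[5]=?)
step 3: low=(low[0]=0,low[1]=1,low[2]=2,low[3]=3,low[4]=3,low[5]=?); scc=(scc[0]=0,scc[1]=1,scc[2]=?,scc[3]=?,scc[4]=?,scc[5]=?)
step 4: low=(low[0]=0,low[1]=1,low[2]=2,low[3]=3,low[4]=3,low[5]=?); scc=(scc[0]=0,scc[1]=1,scc[2]=?,scc[3]=2,scc[4]=2,scc[5]=?)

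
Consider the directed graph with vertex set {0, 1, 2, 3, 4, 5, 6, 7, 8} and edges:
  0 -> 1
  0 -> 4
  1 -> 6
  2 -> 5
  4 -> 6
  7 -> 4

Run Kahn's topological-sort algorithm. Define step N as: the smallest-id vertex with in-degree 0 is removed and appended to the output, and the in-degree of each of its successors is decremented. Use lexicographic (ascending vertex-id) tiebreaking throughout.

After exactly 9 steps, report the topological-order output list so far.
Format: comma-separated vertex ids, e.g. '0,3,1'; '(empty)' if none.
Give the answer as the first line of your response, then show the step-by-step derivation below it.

0,1,2,3,5,7,4,6,8

step 1: output 0; order=[0]; indeg=(0,0,0,0,1,1,2,0,0)
step 2: output 1; order=[0,1]; indeg=(0,0,0,0,1,1,1,0,0)
step 3: output 2; order=[0,1,2]; indeg=(0,0,0,0,1,0,1,0,0)
step 4: output 3; order=[0,1,2,3]; indeg=(0,0,0,0,1,0,1,0,0)
step 5: output 5; order=[0,1,2,3,5]; indeg=(0,0,0,0,1,0,1,0,0)
step 6: output 7; order=[0,1,2,3,5,7]; indeg=(0,0,0,0,0,0,1,0,0)
step 7: output 4; order=[0,1,2,3,5,7,4]; indeg=(0,0,0,0,0,0,0,0,0)
step 8: output 6; order=[0,1,2,3,5,7,4,6]; indeg=(0,0,0,0,0,0,0,0,0)
step 9: output 8; order=[0,1,2,3,5,7,4,6,8]; indeg=(0,0,0,0,0,0,0,0,0)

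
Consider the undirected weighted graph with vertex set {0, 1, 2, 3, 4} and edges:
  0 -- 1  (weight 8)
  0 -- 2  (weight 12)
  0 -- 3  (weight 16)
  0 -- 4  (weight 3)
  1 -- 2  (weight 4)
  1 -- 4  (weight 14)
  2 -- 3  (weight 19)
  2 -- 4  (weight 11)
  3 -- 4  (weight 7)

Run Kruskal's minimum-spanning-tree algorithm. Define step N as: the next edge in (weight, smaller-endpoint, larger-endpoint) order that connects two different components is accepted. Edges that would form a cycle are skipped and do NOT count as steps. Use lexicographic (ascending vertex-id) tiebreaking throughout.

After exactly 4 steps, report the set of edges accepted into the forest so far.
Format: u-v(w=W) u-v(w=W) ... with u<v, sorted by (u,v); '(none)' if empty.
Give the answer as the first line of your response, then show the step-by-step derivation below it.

0-1(w=8) 0-4(w=3) 1-2(w=4) 3-4(w=7)

step 1: add edge 0-4 (w=3); MST = {0-4(w=3)}
step 2: add edge 1-2 (w=4); MST = {0-4(w=3) 1-2(w=4)}
step 3: add edge 3-4 (w=7); MST = {0-4(w=3) 1-2(w=4) 3-4(w=7)}
step 4: add edge 0-1 (w=8); MST = {0-1(w=8) 0-4(w=3) 1-2(w=4) 3-4(w=7)}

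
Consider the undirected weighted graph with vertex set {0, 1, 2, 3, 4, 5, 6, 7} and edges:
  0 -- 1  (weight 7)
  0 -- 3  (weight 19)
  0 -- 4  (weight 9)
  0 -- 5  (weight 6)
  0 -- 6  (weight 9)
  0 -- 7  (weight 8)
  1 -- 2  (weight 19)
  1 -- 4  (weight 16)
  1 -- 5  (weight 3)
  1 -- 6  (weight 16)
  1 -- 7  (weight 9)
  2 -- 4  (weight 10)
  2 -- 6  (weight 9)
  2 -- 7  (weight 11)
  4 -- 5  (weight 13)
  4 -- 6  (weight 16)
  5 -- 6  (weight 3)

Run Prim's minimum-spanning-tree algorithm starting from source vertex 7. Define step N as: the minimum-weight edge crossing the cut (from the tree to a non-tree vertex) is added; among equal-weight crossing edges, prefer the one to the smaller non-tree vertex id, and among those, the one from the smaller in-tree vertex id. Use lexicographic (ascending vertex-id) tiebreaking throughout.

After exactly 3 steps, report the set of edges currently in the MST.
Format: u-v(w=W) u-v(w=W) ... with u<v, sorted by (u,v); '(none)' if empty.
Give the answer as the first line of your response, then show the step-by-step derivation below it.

0-5(w=6) 0-7(w=8) 1-5(w=3)

step 1: add edge 0-7 (w=8); MST = {0-7(w=8)}
step 2: add edge 0-5 (w=6); MST = {0-5(w=6) 0-7(w=8)}
step 3: add edge 1-5 (w=3); MST = {0-5(w=6) 0-7(w=8) 1-5(w=3)}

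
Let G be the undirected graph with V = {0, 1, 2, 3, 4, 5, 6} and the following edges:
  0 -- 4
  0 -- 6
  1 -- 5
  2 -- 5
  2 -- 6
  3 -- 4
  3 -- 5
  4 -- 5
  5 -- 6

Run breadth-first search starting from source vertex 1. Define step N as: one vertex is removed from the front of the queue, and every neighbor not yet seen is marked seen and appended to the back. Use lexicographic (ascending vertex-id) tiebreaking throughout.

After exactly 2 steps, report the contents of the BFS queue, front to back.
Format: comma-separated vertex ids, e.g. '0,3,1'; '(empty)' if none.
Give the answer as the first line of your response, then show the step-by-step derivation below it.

2,3,4,6

step 1: dequeue 1; queue=[5]; order=1
step 2: dequeue 5; queue=[2,3,4,6]; order=1,5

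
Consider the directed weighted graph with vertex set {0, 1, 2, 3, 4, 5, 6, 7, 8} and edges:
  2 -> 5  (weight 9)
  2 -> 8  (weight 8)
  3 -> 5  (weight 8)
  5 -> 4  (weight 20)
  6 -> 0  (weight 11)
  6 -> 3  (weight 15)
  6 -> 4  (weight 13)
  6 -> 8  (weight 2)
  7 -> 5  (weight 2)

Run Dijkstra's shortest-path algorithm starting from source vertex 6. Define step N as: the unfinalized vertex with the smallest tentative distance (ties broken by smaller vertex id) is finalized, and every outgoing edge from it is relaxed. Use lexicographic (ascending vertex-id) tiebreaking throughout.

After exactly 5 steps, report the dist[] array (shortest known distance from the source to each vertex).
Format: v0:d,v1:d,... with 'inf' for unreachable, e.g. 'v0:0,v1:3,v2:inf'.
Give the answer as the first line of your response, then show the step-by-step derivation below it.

v0:11,v1:inf,v2:inf,v3:15,v4:13,v5:23,v6:0,v7:inf,v8:2

step 1: dist = v0:11,v1:inf,v2:inf,v3:15,v4:13,v5:inf,v6:0,v7:inf,v8:2
step 2: dist = v0:11,v1:inf,v2:inf,v3:15,v4:13,v5:inf,v6:0,v7:inf,v8:2
step 3: dist = v0:11,v1:inf,v2:inf,v3:15,v4:13,v5:inf,v6:0,v7:inf,v8:2
step 4: dist = v0:11,v1:inf,v2:inf,v3:15,v4:13,v5:inf,v6:0,v7:inf,v8:2
step 5: dist = v0:11,v1:inf,v2:inf,v3:15,v4:13,v5:23,v6:0,v7:inf,v8:2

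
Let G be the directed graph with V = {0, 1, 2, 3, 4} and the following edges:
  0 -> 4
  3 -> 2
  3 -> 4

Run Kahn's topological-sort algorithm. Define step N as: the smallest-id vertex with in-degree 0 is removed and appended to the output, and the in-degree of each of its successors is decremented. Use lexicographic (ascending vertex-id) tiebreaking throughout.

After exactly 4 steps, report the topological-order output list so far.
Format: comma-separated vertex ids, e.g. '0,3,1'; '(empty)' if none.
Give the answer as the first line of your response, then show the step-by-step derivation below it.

0,1,3,2

step 1: output 0; order=[0]; indeg=(0,0,1,0,1)
step 2: output 1; order=[0,1]; indeg=(0,0,1,0,1)
step 3: output 3; order=[0,1,3]; indeg=(0,0,0,0,0)
step 4: output 2; order=[0,1,3,2]; indeg=(0,0,0,0,0)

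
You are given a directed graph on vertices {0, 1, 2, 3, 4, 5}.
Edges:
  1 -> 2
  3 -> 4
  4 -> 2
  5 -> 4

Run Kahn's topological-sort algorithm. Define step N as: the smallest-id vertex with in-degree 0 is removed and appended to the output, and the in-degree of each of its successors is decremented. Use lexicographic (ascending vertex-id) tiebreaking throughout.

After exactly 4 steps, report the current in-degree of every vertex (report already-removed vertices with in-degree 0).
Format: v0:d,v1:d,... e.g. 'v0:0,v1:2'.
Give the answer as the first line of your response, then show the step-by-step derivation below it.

v0:0,v1:0,v2:1,v3:0,v4:0,v5:0

step 1: output 0; order=[0]; indeg=(0,0,2,0,2,0)
step 2: output 1; order=[0,1]; indeg=(0,0,1,0,2,0)
step 3: output 3; order=[0,1,3]; indeg=(0,0,1,0,1,0)
step 4: output 5; order=[0,1,3,5]; indeg=(0,0,1,0,0,0)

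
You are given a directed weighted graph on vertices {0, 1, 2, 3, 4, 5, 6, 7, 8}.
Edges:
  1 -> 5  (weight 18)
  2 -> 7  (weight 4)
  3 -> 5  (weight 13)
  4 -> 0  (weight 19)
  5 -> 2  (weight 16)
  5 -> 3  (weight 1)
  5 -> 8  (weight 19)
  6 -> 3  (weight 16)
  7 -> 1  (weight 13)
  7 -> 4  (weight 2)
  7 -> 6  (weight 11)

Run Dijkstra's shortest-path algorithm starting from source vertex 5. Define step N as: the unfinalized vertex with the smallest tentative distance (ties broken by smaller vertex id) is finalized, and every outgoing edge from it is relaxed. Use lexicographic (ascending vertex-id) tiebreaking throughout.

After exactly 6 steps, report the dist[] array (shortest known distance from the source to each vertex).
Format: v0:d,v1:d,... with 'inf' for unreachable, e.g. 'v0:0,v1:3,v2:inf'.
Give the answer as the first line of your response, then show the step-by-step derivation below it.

v0:41,v1:33,v2:16,v3:1,v4:22,v5:0,v6:31,v7:20,v8:19

step 1: dist = v0:inf,v1:inf,v2:16,v3:1,v4:inf,v5:0,v6:inf,v7:inf,v8:19
step 2: dist = v0:inf,v1:inf,v2:16,v3:1,v4:inf,v5:0,v6:inf,v7:inf,v8:19
step 3: dist = v0:inf,v1:inf,v2:16,v3:1,v4:inf,v5:0,v6:inf,v7:20,v8:19
step 4: dist = v0:inf,v1:inf,v2:16,v3:1,v4:inf,v5:0,v6:inf,v7:20,v8:19
step 5: dist = v0:inf,v1:33,v2:16,v3:1,v4:22,v5:0,v6:31,v7:20,v8:19
step 6: dist = v0:41,v1:33,v2:16,v3:1,v4:22,v5:0,v6:31,v7:20,v8:19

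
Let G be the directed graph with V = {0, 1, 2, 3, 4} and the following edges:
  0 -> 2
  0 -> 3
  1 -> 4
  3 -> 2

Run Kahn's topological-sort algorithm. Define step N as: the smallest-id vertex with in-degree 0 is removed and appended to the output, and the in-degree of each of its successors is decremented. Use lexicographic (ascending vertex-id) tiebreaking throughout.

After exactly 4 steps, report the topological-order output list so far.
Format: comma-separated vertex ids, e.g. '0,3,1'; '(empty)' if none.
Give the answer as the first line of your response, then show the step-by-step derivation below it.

0,1,3,2

step 1: output 0; order=[0]; indeg=(0,0,1,0,1)
step 2: output 1; order=[0,1]; indeg=(0,0,1,0,0)
step 3: output 3; order=[0,1,3]; indeg=(0,0,0,0,0)
step 4: output 2; order=[0,1,3,2]; indeg=(0,0,0,0,0)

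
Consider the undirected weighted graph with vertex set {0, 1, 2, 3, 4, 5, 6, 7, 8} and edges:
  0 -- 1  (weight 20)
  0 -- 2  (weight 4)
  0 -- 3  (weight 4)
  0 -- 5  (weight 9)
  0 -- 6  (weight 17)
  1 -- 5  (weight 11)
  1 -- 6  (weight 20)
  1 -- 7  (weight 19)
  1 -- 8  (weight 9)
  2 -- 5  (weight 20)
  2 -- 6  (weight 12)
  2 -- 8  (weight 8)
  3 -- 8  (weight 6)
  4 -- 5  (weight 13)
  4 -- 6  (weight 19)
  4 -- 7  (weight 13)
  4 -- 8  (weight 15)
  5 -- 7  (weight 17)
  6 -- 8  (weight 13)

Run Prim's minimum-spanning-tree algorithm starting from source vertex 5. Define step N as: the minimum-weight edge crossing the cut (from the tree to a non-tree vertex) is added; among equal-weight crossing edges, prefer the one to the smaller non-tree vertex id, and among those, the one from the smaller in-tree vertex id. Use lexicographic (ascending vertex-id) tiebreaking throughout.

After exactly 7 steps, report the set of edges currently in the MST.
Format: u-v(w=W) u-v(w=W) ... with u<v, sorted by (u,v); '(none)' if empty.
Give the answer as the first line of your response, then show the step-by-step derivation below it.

0-2(w=4) 0-3(w=4) 0-5(w=9) 1-8(w=9) 2-6(w=12) 3-8(w=6) 4-5(w=13)

step 1: add edge 0-5 (w=9); MST = {0-5(w=9)}
step 2: add edge 0-2 (w=4); MST = {0-2(w=4) 0-5(w=9)}
step 3: add edge 0-3 (w=4); MST = {0-2(w=4) 0-3(w=4) 0-5(w=9)}
step 4: add edge 3-8 (w=6); MST = {0-2(w=4) 0-3(w=4) 0-5(w=9) 3-8(w=6)}
step 5: add edge 1-8 (w=9); MST = {0-2(w=4) 0-3(w=4) 0-5(w=9) 1-8(w=9) 3-8(w=6)}
step 6: add edge 2-6 (w=12); MST = {0-2(w=4) 0-3(w=4) 0-5(w=9) 1-8(w=9) 2-6(w=12) 3-8(w=6)}
step 7: add edge 4-5 (w=13); MST = {0-2(w=4) 0-3(w=4) 0-5(w=9) 1-8(w=9) 2-6(w=12) 3-8(w=6) 4-5(w=13)}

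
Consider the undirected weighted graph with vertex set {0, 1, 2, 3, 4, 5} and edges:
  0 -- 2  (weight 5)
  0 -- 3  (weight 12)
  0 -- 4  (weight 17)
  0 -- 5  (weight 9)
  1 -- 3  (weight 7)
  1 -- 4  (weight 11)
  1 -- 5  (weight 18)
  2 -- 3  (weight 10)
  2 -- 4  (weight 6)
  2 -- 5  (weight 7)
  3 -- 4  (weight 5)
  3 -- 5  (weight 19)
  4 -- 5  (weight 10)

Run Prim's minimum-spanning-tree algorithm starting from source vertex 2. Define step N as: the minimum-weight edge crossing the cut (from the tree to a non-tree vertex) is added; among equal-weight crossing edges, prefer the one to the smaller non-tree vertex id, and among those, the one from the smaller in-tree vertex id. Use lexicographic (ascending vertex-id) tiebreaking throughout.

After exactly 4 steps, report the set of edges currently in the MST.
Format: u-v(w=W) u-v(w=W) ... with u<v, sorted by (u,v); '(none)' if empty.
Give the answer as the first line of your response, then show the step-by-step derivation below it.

0-2(w=5) 1-3(w=7) 2-4(w=6) 3-4(w=5)

step 1: add edge 0-2 (w=5); MST = {0-2(w=5)}
step 2: add edge 2-4 (w=6); MST = {0-2(w=5) 2-4(w=6)}
step 3: add edge 3-4 (w=5); MST = {0-2(w=5) 2-4(w=6) 3-4(w=5)}
step 4: add edge 1-3 (w=7); MST = {0-2(w=5) 1-3(w=7) 2-4(w=6) 3-4(w=5)}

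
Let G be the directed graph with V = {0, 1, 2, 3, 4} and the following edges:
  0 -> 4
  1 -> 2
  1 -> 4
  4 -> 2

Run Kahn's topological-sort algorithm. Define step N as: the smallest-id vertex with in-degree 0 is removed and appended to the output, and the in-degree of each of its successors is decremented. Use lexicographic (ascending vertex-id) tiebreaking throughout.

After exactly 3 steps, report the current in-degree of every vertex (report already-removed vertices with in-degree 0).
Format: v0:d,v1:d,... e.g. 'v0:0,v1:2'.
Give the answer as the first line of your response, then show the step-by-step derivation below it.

v0:0,v1:0,v2:1,v3:0,v4:0

step 1: output 0; order=[0]; indeg=(0,0,2,0,1)
step 2: output 1; order=[0,1]; indeg=(0,0,1,0,0)
step 3: output 3; order=[0,1,3]; indeg=(0,0,1,0,0)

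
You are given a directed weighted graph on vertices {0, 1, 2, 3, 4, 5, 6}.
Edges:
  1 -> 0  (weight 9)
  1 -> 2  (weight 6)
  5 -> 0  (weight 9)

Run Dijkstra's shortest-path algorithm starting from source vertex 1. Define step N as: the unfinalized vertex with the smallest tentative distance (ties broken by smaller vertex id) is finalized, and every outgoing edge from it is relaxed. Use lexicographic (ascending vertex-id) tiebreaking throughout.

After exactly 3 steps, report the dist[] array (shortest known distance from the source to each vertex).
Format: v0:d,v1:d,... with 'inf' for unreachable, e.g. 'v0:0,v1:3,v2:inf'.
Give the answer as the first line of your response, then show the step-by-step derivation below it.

v0:9,v1:0,v2:6,v3:inf,v4:inf,v5:inf,v6:inf

step 1: dist = v0:9,v1:0,v2:6,v3:inf,v4:inf,v5:inf,v6:inf
step 2: dist = v0:9,v1:0,v2:6,v3:inf,v4:inf,v5:inf,v6:inf
step 3: dist = v0:9,v1:0,v2:6,v3:inf,v4:inf,v5:inf,v6:inf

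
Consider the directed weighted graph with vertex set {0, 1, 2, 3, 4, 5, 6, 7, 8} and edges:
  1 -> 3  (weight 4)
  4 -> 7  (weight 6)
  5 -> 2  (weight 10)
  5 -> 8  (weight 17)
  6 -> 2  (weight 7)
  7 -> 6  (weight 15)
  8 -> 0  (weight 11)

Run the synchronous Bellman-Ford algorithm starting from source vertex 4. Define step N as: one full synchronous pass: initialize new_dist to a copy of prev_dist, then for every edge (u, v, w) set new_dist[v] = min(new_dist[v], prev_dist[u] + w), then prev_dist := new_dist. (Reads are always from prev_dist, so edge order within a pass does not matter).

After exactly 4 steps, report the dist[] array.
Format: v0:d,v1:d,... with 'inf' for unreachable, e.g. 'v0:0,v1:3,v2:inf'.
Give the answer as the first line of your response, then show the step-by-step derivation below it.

v0:inf,v1:inf,v2:28,v3:inf,v4:0,v5:inf,v6:21,v7:6,v8:inf

step 1: dist = v0:inf,v1:inf,v2:inf,v3:inf,v4:0,v5:inf,v6:inf,v7:6,v8:inf
step 2: dist = v0:inf,v1:inf,v2:inf,v3:inf,v4:0,v5:inf,v6:21,v7:6,v8:inf
step 3: dist = v0:inf,v1:inf,v2:28,v3:inf,v4:0,v5:inf,v6:21,v7:6,v8:inf
step 4: dist = v0:inf,v1:inf,v2:28,v3:inf,v4:0,v5:inf,v6:21,v7:6,v8:inf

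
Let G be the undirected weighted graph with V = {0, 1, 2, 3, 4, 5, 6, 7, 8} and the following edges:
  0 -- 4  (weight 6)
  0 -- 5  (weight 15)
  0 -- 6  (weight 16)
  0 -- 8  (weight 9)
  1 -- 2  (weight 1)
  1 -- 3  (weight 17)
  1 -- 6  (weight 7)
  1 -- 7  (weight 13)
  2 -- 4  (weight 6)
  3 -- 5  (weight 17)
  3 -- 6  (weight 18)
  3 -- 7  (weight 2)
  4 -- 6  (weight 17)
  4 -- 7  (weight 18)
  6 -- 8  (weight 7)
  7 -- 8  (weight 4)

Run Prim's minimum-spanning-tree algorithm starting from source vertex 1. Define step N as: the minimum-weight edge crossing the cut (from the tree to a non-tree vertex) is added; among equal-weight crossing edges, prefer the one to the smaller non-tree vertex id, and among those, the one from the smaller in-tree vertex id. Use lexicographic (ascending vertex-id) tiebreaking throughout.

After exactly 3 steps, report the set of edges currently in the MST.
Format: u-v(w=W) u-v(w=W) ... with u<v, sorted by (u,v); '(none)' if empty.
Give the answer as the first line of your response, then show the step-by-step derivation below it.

0-4(w=6) 1-2(w=1) 2-4(w=6)

step 1: add edge 1-2 (w=1); MST = {1-2(w=1)}
step 2: add edge 2-4 (w=6); MST = {1-2(w=1) 2-4(w=6)}
step 3: add edge 0-4 (w=6); MST = {0-4(w=6) 1-2(w=1) 2-4(w=6)}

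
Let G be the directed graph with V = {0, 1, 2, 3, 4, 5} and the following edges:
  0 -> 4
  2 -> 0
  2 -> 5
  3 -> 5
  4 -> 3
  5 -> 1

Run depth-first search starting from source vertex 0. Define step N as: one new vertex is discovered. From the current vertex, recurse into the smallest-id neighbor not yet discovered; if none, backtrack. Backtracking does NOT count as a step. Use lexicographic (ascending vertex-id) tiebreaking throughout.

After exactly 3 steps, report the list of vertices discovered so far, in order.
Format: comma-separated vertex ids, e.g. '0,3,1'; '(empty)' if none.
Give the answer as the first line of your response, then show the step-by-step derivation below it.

0,4,3

step 1: discover 0; path=0; order=0
step 2: discover 4; path=0>4; order=0,4
step 3: discover 3; path=0>4>3; order=0,4,3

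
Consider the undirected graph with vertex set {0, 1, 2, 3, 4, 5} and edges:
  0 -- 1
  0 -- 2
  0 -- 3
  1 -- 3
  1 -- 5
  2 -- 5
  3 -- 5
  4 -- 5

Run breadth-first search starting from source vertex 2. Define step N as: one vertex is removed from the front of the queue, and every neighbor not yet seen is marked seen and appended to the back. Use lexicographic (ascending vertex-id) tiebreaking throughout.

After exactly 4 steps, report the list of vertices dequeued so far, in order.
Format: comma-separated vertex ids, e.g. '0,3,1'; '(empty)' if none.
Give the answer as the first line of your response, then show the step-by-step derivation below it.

2,0,5,1

step 1: dequeue 2; queue=[0,5]; order=2
step 2: dequeue 0; queue=[5,1,3]; order=2,0
step 3: dequeue 5; queue=[1,3,4]; order=2,0,5
step 4: dequeue 1; queue=[3,4]; order=2,0,5,1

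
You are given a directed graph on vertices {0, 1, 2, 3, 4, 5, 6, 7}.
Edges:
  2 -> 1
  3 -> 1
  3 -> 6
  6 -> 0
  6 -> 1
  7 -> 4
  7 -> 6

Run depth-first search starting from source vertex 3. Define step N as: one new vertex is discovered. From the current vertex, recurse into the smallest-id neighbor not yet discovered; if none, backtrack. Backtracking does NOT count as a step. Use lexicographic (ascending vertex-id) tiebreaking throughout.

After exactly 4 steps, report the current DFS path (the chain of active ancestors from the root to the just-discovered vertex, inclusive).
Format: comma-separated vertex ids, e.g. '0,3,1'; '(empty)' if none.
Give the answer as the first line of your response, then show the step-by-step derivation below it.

3,6,0

step 1: discover 3; path=3; order=3
step 2: discover 1; path=3>1; order=3,1
step 3: discover 6; path=3>6; order=3,1,6
step 4: discover 0; path=3>6>0; order=3,1,6,0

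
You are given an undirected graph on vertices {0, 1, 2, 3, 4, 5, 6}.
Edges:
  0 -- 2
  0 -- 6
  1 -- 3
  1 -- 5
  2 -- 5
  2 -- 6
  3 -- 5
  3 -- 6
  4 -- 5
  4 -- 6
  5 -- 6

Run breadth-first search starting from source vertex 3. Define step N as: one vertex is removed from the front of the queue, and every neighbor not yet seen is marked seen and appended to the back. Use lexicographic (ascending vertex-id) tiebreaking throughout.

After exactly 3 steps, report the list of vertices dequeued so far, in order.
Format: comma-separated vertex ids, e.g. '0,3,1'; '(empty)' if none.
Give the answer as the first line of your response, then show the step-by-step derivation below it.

3,1,5

step 1: dequeue 3; queue=[1,5,6]; order=3
step 2: dequeue 1; queue=[5,6]; order=3,1
step 3: dequeue 5; queue=[6,2,4]; order=3,1,5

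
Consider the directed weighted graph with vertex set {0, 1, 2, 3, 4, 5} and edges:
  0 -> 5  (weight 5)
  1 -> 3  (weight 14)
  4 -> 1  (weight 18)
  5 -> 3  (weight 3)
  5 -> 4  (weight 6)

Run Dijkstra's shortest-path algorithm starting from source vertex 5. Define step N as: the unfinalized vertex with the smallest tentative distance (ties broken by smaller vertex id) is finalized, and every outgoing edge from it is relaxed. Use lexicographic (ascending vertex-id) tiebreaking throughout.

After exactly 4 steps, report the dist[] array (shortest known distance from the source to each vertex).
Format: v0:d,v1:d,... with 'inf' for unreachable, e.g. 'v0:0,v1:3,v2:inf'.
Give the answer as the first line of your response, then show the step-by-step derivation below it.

v0:inf,v1:24,v2:inf,v3:3,v4:6,v5:0

step 1: dist = v0:inf,v1:inf,v2:inf,v3:3,v4:6,v5:0
step 2: dist = v0:inf,v1:inf,v2:inf,v3:3,v4:6,v5:0
step 3: dist = v0:inf,v1:24,v2:inf,v3:3,v4:6,v5:0
step 4: dist = v0:inf,v1:24,v2:inf,v3:3,v4:6,v5:0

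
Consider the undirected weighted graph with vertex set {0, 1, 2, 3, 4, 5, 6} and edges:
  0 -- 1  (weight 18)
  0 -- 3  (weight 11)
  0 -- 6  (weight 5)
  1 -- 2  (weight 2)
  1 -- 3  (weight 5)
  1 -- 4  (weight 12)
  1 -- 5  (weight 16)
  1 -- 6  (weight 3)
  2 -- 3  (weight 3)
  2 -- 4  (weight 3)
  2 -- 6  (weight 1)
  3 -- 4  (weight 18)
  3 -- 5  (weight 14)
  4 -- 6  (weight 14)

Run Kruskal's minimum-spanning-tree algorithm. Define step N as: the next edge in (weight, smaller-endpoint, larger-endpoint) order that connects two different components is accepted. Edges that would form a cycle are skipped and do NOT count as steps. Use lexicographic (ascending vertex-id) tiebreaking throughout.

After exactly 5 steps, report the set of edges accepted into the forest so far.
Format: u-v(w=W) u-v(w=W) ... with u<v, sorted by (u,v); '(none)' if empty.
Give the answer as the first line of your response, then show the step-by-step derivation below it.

0-6(w=5) 1-2(w=2) 2-3(w=3) 2-4(w=3) 2-6(w=1)

step 1: add edge 2-6 (w=1); MST = {2-6(w=1)}
step 2: add edge 1-2 (w=2); MST = {1-2(w=2) 2-6(w=1)}
step 3: add edge 2-3 (w=3); MST = {1-2(w=2) 2-3(w=3) 2-6(w=1)}
step 4: add edge 2-4 (w=3); MST = {1-2(w=2) 2-3(w=3) 2-4(w=3) 2-6(w=1)}
step 5: add edge 0-6 (w=5); MST = {0-6(w=5) 1-2(w=2) 2-3(w=3) 2-4(w=3) 2-6(w=1)}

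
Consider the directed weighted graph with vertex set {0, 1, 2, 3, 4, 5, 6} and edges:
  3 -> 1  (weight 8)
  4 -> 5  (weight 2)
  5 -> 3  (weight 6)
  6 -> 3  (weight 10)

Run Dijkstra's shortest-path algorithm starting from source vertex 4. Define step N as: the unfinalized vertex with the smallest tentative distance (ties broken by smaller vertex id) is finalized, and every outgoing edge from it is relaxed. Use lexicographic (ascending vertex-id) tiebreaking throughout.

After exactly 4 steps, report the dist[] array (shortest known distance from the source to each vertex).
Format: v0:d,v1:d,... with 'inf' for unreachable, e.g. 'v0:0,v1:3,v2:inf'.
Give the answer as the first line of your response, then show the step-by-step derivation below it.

v0:inf,v1:16,v2:inf,v3:8,v4:0,v5:2,v6:inf

step 1: dist = v0:inf,v1:inf,v2:inf,v3:inf,v4:0,v5:2,v6:inf
step 2: dist = v0:inf,v1:inf,v2:inf,v3:8,v4:0,v5:2,v6:inf
step 3: dist = v0:inf,v1:16,v2:inf,v3:8,v4:0,v5:2,v6:inf
step 4: dist = v0:inf,v1:16,v2:inf,v3:8,v4:0,v5:2,v6:inf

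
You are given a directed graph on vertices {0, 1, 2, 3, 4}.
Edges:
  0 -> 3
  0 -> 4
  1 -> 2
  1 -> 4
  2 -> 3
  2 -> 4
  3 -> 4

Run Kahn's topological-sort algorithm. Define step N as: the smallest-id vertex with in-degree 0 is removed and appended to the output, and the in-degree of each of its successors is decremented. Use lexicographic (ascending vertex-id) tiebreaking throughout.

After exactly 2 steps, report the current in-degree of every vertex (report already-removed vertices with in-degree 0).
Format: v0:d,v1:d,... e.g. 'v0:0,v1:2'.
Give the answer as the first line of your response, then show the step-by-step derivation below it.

v0:0,v1:0,v2:0,v3:1,v4:2

step 1: output 0; order=[0]; indeg=(0,0,1,1,3)
step 2: output 1; order=[0,1]; indeg=(0,0,0,1,2)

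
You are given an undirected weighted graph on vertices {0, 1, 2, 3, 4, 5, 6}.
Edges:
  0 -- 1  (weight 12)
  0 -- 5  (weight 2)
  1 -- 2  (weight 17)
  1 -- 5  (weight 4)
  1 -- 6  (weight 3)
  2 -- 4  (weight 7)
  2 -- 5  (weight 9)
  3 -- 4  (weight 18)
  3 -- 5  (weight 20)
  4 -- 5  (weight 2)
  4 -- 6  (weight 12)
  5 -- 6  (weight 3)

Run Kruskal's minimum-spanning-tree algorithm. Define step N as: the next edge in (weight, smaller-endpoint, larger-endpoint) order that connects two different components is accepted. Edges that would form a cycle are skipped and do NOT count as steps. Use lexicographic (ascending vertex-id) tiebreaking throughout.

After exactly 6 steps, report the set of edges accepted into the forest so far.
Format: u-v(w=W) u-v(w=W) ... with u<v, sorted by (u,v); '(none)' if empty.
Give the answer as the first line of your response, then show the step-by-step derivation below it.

0-5(w=2) 1-6(w=3) 2-4(w=7) 3-4(w=18) 4-5(w=2) 5-6(w=3)

step 1: add edge 0-5 (w=2); MST = {0-5(w=2)}
step 2: add edge 4-5 (w=2); MST = {0-5(w=2) 4-5(w=2)}
step 3: add edge 1-6 (w=3); MST = {0-5(w=2) 1-6(w=3) 4-5(w=2)}
step 4: add edge 5-6 (w=3); MST = {0-5(w=2) 1-6(w=3) 4-5(w=2) 5-6(w=3)}
step 5: add edge 2-4 (w=7); MST = {0-5(w=2) 1-6(w=3) 2-4(w=7) 4-5(w=2) 5-6(w=3)}
step 6: add edge 3-4 (w=18); MST = {0-5(w=2) 1-6(w=3) 2-4(w=7) 3-4(w=18) 4-5(w=2) 5-6(w=3)}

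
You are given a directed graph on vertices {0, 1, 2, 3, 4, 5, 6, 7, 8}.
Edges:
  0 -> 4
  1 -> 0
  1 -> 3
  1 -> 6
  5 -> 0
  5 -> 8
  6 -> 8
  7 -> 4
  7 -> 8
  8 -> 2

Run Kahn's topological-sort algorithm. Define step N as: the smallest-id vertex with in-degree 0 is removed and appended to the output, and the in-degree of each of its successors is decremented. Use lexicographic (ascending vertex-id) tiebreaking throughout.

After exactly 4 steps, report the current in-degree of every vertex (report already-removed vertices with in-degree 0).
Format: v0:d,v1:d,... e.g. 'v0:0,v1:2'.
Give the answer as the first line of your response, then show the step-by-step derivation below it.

v0:0,v1:0,v2:1,v3:0,v4:1,v5:0,v6:0,v7:0,v8:2

step 1: output 1; order=[1]; indeg=(1,0,1,0,2,0,0,0,3)
step 2: output 3; order=[1,3]; indeg=(1,0,1,0,2,0,0,0,3)
step 3: output 5; order=[1,3,5]; indeg=(0,0,1,0,2,0,0,0,2)
step 4: output 0; order=[1,3,5,0]; indeg=(0,0,1,0,1,0,0,0,2)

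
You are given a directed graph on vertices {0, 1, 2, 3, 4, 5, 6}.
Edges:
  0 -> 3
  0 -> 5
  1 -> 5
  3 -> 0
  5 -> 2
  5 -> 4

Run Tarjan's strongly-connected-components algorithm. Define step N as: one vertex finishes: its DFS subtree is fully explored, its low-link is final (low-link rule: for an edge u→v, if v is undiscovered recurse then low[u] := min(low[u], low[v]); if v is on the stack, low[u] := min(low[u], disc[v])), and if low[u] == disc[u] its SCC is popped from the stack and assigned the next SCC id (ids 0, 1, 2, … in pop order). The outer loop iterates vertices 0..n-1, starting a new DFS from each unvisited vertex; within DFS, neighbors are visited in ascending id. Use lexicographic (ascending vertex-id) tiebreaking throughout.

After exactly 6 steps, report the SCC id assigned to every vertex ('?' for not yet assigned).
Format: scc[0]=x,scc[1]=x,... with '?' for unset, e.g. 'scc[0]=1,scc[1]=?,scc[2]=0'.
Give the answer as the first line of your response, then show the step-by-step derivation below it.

scc[0]=3,scc[1]=4,scc[2]=0,scc[3]=3,scc[4]=1,scc[5]=2,scc[6]=?

step 1: low=(low[0]=0,low[1]=?,low[2]=?,low[3]=0,low[4]=?,low[5]=?,low[6]=?); scc=(scc[0]=?,scc[1]=?,scc[2]=?,scc[3]=?,scc[4]=?,scc[5]=?,scc[6]=?)
step 2: low=(low[0]=0,low[1]=?,low[2]=3,low[3]=0,low[4]=?,low[5]=2,low[6]=?); scc=(scc[0]=?,scc[1]=?,scc[2]=0,scc[3]=?,scc[4]=?,scc[5]=?,scc[6]=?)
step 3: low=(low[0]=0,low[1]=?,low[2]=3,low[3]=0,low[4]=4,low[5]=2,low[6]=?); scc=(scc[0]=?,scc[1]=?,scc[2]=0,scc[3]=?,scc[4]=1,scc[5]=?,scc[6]=?)
step 4: low=(low[0]=0,low[1]=?,low[2]=3,low[3]=0,low[4]=4,low[5]=2,low[6]=?); scc=(scc[0]=?,scc[1]=?,scc[2]=0,scc[3]=?,scc[4]=1,scc[5]=2,scc[6]=?)
step 5: low=(low[0]=0,low[1]=?,low[2]=3,low[3]=0,low[4]=4,low[5]=2,low[6]=?); scc=(scc[0]=3,scc[1]=?,scc[2]=0,scc[3]=3,scc[4]=1,scc[5]=2,scc[6]=?)
step 6: low=(low[0]=0,low[1]=5,low[2]=3,low[3]=0,low[4]=4,low[5]=2,low[6]=?); scc=(scc[0]=3,scc[1]=4,scc[2]=0,scc[3]=3,scc[4]=1,scc[5]=2,scc[6]=?)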